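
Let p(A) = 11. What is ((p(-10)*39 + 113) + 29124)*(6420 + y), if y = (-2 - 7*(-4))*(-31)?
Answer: 166544924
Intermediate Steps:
y = -806 (y = (-2 + 28)*(-31) = 26*(-31) = -806)
((p(-10)*39 + 113) + 29124)*(6420 + y) = ((11*39 + 113) + 29124)*(6420 - 806) = ((429 + 113) + 29124)*5614 = (542 + 29124)*5614 = 29666*5614 = 166544924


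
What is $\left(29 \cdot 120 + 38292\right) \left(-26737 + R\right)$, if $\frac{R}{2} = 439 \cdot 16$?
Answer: $-530044908$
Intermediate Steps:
$R = 14048$ ($R = 2 \cdot 439 \cdot 16 = 2 \cdot 7024 = 14048$)
$\left(29 \cdot 120 + 38292\right) \left(-26737 + R\right) = \left(29 \cdot 120 + 38292\right) \left(-26737 + 14048\right) = \left(3480 + 38292\right) \left(-12689\right) = 41772 \left(-12689\right) = -530044908$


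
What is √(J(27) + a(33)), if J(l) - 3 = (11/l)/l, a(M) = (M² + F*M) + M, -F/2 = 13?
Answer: √194654/27 ≈ 16.341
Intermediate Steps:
F = -26 (F = -2*13 = -26)
a(M) = M² - 25*M (a(M) = (M² - 26*M) + M = M² - 25*M)
J(l) = 3 + 11/l² (J(l) = 3 + (11/l)/l = 3 + 11/l²)
√(J(27) + a(33)) = √((3 + 11/27²) + 33*(-25 + 33)) = √((3 + 11*(1/729)) + 33*8) = √((3 + 11/729) + 264) = √(2198/729 + 264) = √(194654/729) = √194654/27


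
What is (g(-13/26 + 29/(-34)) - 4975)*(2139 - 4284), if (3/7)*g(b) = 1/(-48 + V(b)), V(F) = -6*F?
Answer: 7235277335/678 ≈ 1.0672e+7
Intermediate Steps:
g(b) = 7/(3*(-48 - 6*b))
(g(-13/26 + 29/(-34)) - 4975)*(2139 - 4284) = (-7/(144 + 18*(-13/26 + 29/(-34))) - 4975)*(2139 - 4284) = (-7/(144 + 18*(-13*1/26 + 29*(-1/34))) - 4975)*(-2145) = (-7/(144 + 18*(-½ - 29/34)) - 4975)*(-2145) = (-7/(144 + 18*(-23/17)) - 4975)*(-2145) = (-7/(144 - 414/17) - 4975)*(-2145) = (-7/2034/17 - 4975)*(-2145) = (-7*17/2034 - 4975)*(-2145) = (-119/2034 - 4975)*(-2145) = -10119269/2034*(-2145) = 7235277335/678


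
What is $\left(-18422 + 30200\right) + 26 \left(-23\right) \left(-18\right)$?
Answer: $22542$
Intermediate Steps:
$\left(-18422 + 30200\right) + 26 \left(-23\right) \left(-18\right) = 11778 - -10764 = 11778 + 10764 = 22542$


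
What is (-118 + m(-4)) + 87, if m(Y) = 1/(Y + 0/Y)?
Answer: -125/4 ≈ -31.250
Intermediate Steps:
m(Y) = 1/Y (m(Y) = 1/(Y + 0) = 1/Y)
(-118 + m(-4)) + 87 = (-118 + 1/(-4)) + 87 = (-118 - 1/4) + 87 = -473/4 + 87 = -125/4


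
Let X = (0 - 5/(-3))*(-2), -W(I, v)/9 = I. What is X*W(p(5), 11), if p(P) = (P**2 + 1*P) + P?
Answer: 1050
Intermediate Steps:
p(P) = P**2 + 2*P (p(P) = (P**2 + P) + P = (P + P**2) + P = P**2 + 2*P)
W(I, v) = -9*I
X = -10/3 (X = (0 - 5*(-1/3))*(-2) = (0 + 5/3)*(-2) = (5/3)*(-2) = -10/3 ≈ -3.3333)
X*W(p(5), 11) = -(-30)*5*(2 + 5) = -(-30)*5*7 = -(-30)*35 = -10/3*(-315) = 1050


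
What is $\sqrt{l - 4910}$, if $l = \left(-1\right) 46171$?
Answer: $i \sqrt{51081} \approx 226.01 i$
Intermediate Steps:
$l = -46171$
$\sqrt{l - 4910} = \sqrt{-46171 - 4910} = \sqrt{-51081} = i \sqrt{51081}$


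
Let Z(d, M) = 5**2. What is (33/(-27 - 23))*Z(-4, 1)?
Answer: -33/2 ≈ -16.500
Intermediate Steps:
Z(d, M) = 25
(33/(-27 - 23))*Z(-4, 1) = (33/(-27 - 23))*25 = (33/(-50))*25 = (33*(-1/50))*25 = -33/50*25 = -33/2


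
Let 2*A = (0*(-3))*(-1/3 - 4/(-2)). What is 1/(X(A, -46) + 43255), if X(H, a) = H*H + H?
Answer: 1/43255 ≈ 2.3119e-5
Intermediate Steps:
A = 0 (A = ((0*(-3))*(-1/3 - 4/(-2)))/2 = (0*(-1*⅓ - 4*(-½)))/2 = (0*(-⅓ + 2))/2 = (0*(5/3))/2 = (½)*0 = 0)
X(H, a) = H + H² (X(H, a) = H² + H = H + H²)
1/(X(A, -46) + 43255) = 1/(0*(1 + 0) + 43255) = 1/(0*1 + 43255) = 1/(0 + 43255) = 1/43255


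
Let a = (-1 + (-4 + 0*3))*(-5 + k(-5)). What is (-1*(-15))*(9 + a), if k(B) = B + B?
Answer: 1260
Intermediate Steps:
k(B) = 2*B
a = 75 (a = (-1 + (-4 + 0*3))*(-5 + 2*(-5)) = (-1 + (-4 + 0))*(-5 - 10) = (-1 - 4)*(-15) = -5*(-15) = 75)
(-1*(-15))*(9 + a) = (-1*(-15))*(9 + 75) = 15*84 = 1260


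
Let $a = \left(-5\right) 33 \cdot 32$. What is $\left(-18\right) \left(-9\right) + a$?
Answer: $-5118$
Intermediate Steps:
$a = -5280$ ($a = \left(-165\right) 32 = -5280$)
$\left(-18\right) \left(-9\right) + a = \left(-18\right) \left(-9\right) - 5280 = 162 - 5280 = -5118$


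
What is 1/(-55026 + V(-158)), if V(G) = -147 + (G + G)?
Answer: -1/55489 ≈ -1.8022e-5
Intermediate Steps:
V(G) = -147 + 2*G
1/(-55026 + V(-158)) = 1/(-55026 + (-147 + 2*(-158))) = 1/(-55026 + (-147 - 316)) = 1/(-55026 - 463) = 1/(-55489) = -1/55489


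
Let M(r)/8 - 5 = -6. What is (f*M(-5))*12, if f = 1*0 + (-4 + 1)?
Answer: 288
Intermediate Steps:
M(r) = -8 (M(r) = 40 + 8*(-6) = 40 - 48 = -8)
f = -3 (f = 0 - 3 = -3)
(f*M(-5))*12 = -3*(-8)*12 = 24*12 = 288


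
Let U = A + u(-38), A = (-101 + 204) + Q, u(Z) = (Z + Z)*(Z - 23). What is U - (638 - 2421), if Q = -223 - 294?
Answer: 6005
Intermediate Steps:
u(Z) = 2*Z*(-23 + Z) (u(Z) = (2*Z)*(-23 + Z) = 2*Z*(-23 + Z))
Q = -517
A = -414 (A = (-101 + 204) - 517 = 103 - 517 = -414)
U = 4222 (U = -414 + 2*(-38)*(-23 - 38) = -414 + 2*(-38)*(-61) = -414 + 4636 = 4222)
U - (638 - 2421) = 4222 - (638 - 2421) = 4222 - 1*(-1783) = 4222 + 1783 = 6005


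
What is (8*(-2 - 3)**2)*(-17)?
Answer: -3400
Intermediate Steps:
(8*(-2 - 3)**2)*(-17) = (8*(-5)**2)*(-17) = (8*25)*(-17) = 200*(-17) = -3400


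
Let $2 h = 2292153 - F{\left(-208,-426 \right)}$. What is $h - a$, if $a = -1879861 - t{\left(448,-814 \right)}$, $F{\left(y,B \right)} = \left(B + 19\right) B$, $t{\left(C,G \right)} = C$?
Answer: $\frac{5879389}{2} \approx 2.9397 \cdot 10^{6}$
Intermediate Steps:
$F{\left(y,B \right)} = B \left(19 + B\right)$ ($F{\left(y,B \right)} = \left(19 + B\right) B = B \left(19 + B\right)$)
$a = -1880309$ ($a = -1879861 - 448 = -1880309$)
$h = \frac{2118771}{2}$ ($h = \frac{2292153 - - 426 \left(19 - 426\right)}{2} = \frac{2292153 - \left(-426\right) \left(-407\right)}{2} = \frac{2292153 - 173382}{2} = \frac{1}{2} \cdot 2118771 = \frac{2118771}{2} \approx 1.0594 \cdot 10^{6}$)
$h - a = \frac{2118771}{2} - -1880309 = \frac{2118771}{2} + 1880309 = \frac{5879389}{2}$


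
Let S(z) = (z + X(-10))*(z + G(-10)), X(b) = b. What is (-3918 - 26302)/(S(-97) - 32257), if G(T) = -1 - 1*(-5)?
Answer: 15110/11153 ≈ 1.3548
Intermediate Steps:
G(T) = 4 (G(T) = -1 + 5 = 4)
S(z) = (-10 + z)*(4 + z) (S(z) = (z - 10)*(z + 4) = (-10 + z)*(4 + z))
(-3918 - 26302)/(S(-97) - 32257) = (-3918 - 26302)/((-40 + (-97)**2 - 6*(-97)) - 32257) = -30220/((-40 + 9409 + 582) - 32257) = -30220/(9951 - 32257) = -30220/(-22306) = -30220*(-1/22306) = 15110/11153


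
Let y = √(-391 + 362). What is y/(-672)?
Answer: -I*√29/672 ≈ -0.0080136*I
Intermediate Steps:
y = I*√29 (y = √(-29) = I*√29 ≈ 5.3852*I)
y/(-672) = (I*√29)/(-672) = (I*√29)*(-1/672) = -I*√29/672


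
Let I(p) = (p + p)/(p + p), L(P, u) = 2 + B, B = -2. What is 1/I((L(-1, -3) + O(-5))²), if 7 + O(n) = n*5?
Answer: 1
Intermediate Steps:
L(P, u) = 0 (L(P, u) = 2 - 2 = 0)
O(n) = -7 + 5*n (O(n) = -7 + n*5 = -7 + 5*n)
I(p) = 1 (I(p) = (2*p)/((2*p)) = (2*p)*(1/(2*p)) = 1)
1/I((L(-1, -3) + O(-5))²) = 1/1 = 1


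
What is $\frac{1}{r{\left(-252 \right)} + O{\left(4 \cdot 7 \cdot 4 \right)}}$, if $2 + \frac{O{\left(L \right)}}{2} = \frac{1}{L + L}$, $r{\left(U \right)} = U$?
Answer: $- \frac{112}{28671} \approx -0.0039064$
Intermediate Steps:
$O{\left(L \right)} = -4 + \frac{1}{L}$ ($O{\left(L \right)} = -4 + \frac{2}{L + L} = -4 + \frac{2}{2 L} = -4 + 2 \frac{1}{2 L} = -4 + \frac{1}{L}$)
$\frac{1}{r{\left(-252 \right)} + O{\left(4 \cdot 7 \cdot 4 \right)}} = \frac{1}{-252 - \left(4 - \frac{1}{4 \cdot 7 \cdot 4}\right)} = \frac{1}{-252 - \left(4 - \frac{1}{28 \cdot 4}\right)} = \frac{1}{-252 - \left(4 - \frac{1}{112}\right)} = \frac{1}{-252 + \left(-4 + \frac{1}{112}\right)} = \frac{1}{-252 - \frac{447}{112}} = \frac{1}{- \frac{28671}{112}} = - \frac{112}{28671}$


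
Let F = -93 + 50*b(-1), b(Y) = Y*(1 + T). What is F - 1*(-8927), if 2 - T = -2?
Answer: 8584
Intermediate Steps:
T = 4 (T = 2 - 1*(-2) = 2 + 2 = 4)
b(Y) = 5*Y (b(Y) = Y*(1 + 4) = Y*5 = 5*Y)
F = -343 (F = -93 + 50*(5*(-1)) = -93 + 50*(-5) = -93 - 250 = -343)
F - 1*(-8927) = -343 - 1*(-8927) = -343 + 8927 = 8584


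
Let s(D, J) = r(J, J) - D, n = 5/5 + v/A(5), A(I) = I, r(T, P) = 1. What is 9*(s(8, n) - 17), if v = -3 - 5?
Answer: -216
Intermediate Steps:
v = -8
n = -⅗ (n = 5/5 - 8/5 = 5*(⅕) - 8*⅕ = 1 - 8/5 = -⅗ ≈ -0.60000)
s(D, J) = 1 - D
9*(s(8, n) - 17) = 9*((1 - 1*8) - 17) = 9*((1 - 8) - 17) = 9*(-7 - 17) = 9*(-24) = -216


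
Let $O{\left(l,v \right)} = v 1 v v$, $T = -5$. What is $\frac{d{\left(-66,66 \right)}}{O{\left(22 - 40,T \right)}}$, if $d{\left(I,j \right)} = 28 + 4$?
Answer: $- \frac{32}{125} \approx -0.256$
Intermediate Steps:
$O{\left(l,v \right)} = v^{3}$ ($O{\left(l,v \right)} = v v v = v^{2} v = v^{3}$)
$d{\left(I,j \right)} = 32$
$\frac{d{\left(-66,66 \right)}}{O{\left(22 - 40,T \right)}} = \frac{32}{\left(-5\right)^{3}} = \frac{32}{-125} = 32 \left(- \frac{1}{125}\right) = - \frac{32}{125}$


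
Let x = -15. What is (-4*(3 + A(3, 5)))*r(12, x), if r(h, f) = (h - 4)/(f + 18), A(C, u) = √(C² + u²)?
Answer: -32 - 32*√34/3 ≈ -94.197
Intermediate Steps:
r(h, f) = (-4 + h)/(18 + f)
(-4*(3 + A(3, 5)))*r(12, x) = (-4*(3 + √(3² + 5²)))*((-4 + 12)/(18 - 15)) = (-4*(3 + √(9 + 25)))*(8/3) = (-4*(3 + √34))*((⅓)*8) = (-12 - 4*√34)*(8/3) = -32 - 32*√34/3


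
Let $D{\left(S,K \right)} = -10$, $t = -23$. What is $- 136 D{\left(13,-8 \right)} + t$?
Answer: $1337$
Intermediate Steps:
$- 136 D{\left(13,-8 \right)} + t = \left(-136\right) \left(-10\right) - 23 = 1360 - 23 = 1337$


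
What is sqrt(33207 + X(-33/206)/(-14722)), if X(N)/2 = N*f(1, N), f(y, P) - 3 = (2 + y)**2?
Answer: sqrt(19088760561785457)/758183 ≈ 182.23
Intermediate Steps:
f(y, P) = 3 + (2 + y)**2
X(N) = 24*N (X(N) = 2*(N*(3 + (2 + 1)**2)) = 2*(N*(3 + 3**2)) = 2*(N*(3 + 9)) = 2*(N*12) = 2*(12*N) = 24*N)
sqrt(33207 + X(-33/206)/(-14722)) = sqrt(33207 + (24*(-33/206))/(-14722)) = sqrt(33207 + (24*(-33*1/206))*(-1/14722)) = sqrt(33207 + (24*(-33/206))*(-1/14722)) = sqrt(33207 - 396/103*(-1/14722)) = sqrt(33207 + 198/758183) = sqrt(25176983079/758183) = sqrt(19088760561785457)/758183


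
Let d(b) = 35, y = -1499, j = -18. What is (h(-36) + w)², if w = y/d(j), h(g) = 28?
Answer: 269361/1225 ≈ 219.89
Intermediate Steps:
w = -1499/35 ≈ -42.829
(h(-36) + w)² = (28 - 1499/35)² = (-519/35)² = 269361/1225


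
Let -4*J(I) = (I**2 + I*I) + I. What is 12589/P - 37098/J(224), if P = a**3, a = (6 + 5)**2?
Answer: 33018953897/22272064892 ≈ 1.4825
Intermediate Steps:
a = 121 (a = 11**2 = 121)
J(I) = -I**2/2 - I/4 (J(I) = -((I**2 + I*I) + I)/4 = -((I**2 + I**2) + I)/4 = -(2*I**2 + I)/4 = -(I + 2*I**2)/4 = -I**2/2 - I/4)
P = 1771561 (P = 121**3 = 1771561)
12589/P - 37098/J(224) = 12589/1771561 - 37098*(-1/(56*(1 + 2*224))) = 12589*(1/1771561) - 37098*(-1/(56*(1 + 448))) = 12589/1771561 - 37098/((-1/4*224*449)) = 12589/1771561 - 37098/(-25144) = 12589/1771561 - 37098*(-1/25144) = 12589/1771561 + 18549/12572 = 33018953897/22272064892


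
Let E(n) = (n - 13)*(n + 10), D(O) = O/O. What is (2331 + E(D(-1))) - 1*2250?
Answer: -51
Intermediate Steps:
D(O) = 1
E(n) = (-13 + n)*(10 + n)
(2331 + E(D(-1))) - 1*2250 = (2331 + (-130 + 1**2 - 3*1)) - 1*2250 = (2331 + (-130 + 1 - 3)) - 2250 = (2331 - 132) - 2250 = 2199 - 2250 = -51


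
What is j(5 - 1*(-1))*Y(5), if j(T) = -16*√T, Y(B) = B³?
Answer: -2000*√6 ≈ -4899.0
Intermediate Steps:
j(5 - 1*(-1))*Y(5) = -16*√(5 - 1*(-1))*5³ = -16*√(5 + 1)*125 = -16*√6*125 = -2000*√6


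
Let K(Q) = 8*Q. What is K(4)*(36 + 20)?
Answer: 1792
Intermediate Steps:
K(4)*(36 + 20) = (8*4)*(36 + 20) = 32*56 = 1792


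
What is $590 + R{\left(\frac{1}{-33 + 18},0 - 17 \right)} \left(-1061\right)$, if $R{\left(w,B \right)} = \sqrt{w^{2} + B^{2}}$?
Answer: $590 - \frac{1061 \sqrt{65026}}{15} \approx -17447.0$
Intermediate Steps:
$R{\left(w,B \right)} = \sqrt{B^{2} + w^{2}}$
$590 + R{\left(\frac{1}{-33 + 18},0 - 17 \right)} \left(-1061\right) = 590 + \sqrt{\left(0 - 17\right)^{2} + \left(\frac{1}{-33 + 18}\right)^{2}} \left(-1061\right) = 590 + \sqrt{\left(-17\right)^{2} + \left(\frac{1}{-15}\right)^{2}} \left(-1061\right) = 590 + \sqrt{289 + \left(- \frac{1}{15}\right)^{2}} \left(-1061\right) = 590 + \sqrt{289 + \frac{1}{225}} \left(-1061\right) = 590 + \sqrt{\frac{65026}{225}} \left(-1061\right) = 590 + \frac{\sqrt{65026}}{15} \left(-1061\right) = 590 - \frac{1061 \sqrt{65026}}{15}$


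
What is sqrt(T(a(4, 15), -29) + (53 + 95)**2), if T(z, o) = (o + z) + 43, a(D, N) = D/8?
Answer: sqrt(87674)/2 ≈ 148.05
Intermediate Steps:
a(D, N) = D/8 (a(D, N) = D*(1/8) = D/8)
T(z, o) = 43 + o + z
sqrt(T(a(4, 15), -29) + (53 + 95)**2) = sqrt((43 - 29 + (1/8)*4) + (53 + 95)**2) = sqrt((43 - 29 + 1/2) + 148**2) = sqrt(29/2 + 21904) = sqrt(43837/2) = sqrt(87674)/2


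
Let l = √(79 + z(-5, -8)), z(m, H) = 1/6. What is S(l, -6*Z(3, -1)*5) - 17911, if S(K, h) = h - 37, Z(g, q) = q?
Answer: -17918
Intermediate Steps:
z(m, H) = ⅙
l = 5*√114/6 (l = √(79 + ⅙) = √(475/6) = 5*√114/6 ≈ 8.8976)
S(K, h) = -37 + h
S(l, -6*Z(3, -1)*5) - 17911 = (-37 - 6*(-1)*5) - 17911 = (-37 + 6*5) - 17911 = (-37 + 30) - 17911 = -7 - 17911 = -17918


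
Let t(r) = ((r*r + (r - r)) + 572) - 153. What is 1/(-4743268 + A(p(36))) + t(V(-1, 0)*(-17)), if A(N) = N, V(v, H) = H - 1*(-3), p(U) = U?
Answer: 14324560639/4743232 ≈ 3020.0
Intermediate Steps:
V(v, H) = 3 + H (V(v, H) = H + 3 = 3 + H)
t(r) = 419 + r² (t(r) = ((r² + 0) + 572) - 153 = (r² + 572) - 153 = (572 + r²) - 153 = 419 + r²)
1/(-4743268 + A(p(36))) + t(V(-1, 0)*(-17)) = 1/(-4743268 + 36) + (419 + ((3 + 0)*(-17))²) = 1/(-4743232) + (419 + (3*(-17))²) = -1/4743232 + (419 + (-51)²) = -1/4743232 + (419 + 2601) = -1/4743232 + 3020 = 14324560639/4743232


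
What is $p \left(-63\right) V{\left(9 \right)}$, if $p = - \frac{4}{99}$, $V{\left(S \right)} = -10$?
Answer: $- \frac{280}{11} \approx -25.455$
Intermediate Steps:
$p = - \frac{4}{99}$ ($p = \left(-4\right) \frac{1}{99} = - \frac{4}{99} \approx -0.040404$)
$p \left(-63\right) V{\left(9 \right)} = \left(- \frac{4}{99}\right) \left(-63\right) \left(-10\right) = \frac{28}{11} \left(-10\right) = - \frac{280}{11}$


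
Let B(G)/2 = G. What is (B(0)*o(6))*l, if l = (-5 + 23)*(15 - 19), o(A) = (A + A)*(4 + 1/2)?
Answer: 0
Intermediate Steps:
B(G) = 2*G
o(A) = 9*A (o(A) = (2*A)*(4 + 1/2) = (2*A)*(9/2) = 9*A)
l = -72 (l = 18*(-4) = -72)
(B(0)*o(6))*l = ((2*0)*(9*6))*(-72) = (0*54)*(-72) = 0*(-72) = 0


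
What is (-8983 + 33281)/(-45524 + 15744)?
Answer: -12149/14890 ≈ -0.81592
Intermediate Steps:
(-8983 + 33281)/(-45524 + 15744) = 24298/(-29780) = 24298*(-1/29780) = -12149/14890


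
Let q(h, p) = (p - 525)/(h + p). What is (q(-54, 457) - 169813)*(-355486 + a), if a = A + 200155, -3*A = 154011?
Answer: 14143264026276/403 ≈ 3.5095e+10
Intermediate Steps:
A = -51337 (A = -⅓*154011 = -51337)
a = 148818 (a = -51337 + 200155 = 148818)
q(h, p) = (-525 + p)/(h + p)
(q(-54, 457) - 169813)*(-355486 + a) = ((-525 + 457)/(-54 + 457) - 169813)*(-355486 + 148818) = (-68/403 - 169813)*(-206668) = -68434707/403*(-206668) = 14143264026276/403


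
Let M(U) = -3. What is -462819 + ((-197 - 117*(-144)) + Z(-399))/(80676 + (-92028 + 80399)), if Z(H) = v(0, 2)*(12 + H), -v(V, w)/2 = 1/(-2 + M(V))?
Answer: -159781234984/345235 ≈ -4.6282e+5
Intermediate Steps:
v(V, w) = ⅖ (v(V, w) = -2/(-2 - 3) = -2/(-5) = -2*(-⅕) = ⅖)
Z(H) = 24/5 + 2*H/5 (Z(H) = 2*(12 + H)/5 = 24/5 + 2*H/5)
-462819 + ((-197 - 117*(-144)) + Z(-399))/(80676 + (-92028 + 80399)) = -462819 + ((-197 - 117*(-144)) + (24/5 + (⅖)*(-399)))/(80676 + (-92028 + 80399)) = -462819 + ((-197 + 16848) + (24/5 - 798/5))/(80676 - 11629) = -462819 + (16651 - 774/5)/69047 = -462819 + (82481/5)*(1/69047) = -462819 + 82481/345235 = -159781234984/345235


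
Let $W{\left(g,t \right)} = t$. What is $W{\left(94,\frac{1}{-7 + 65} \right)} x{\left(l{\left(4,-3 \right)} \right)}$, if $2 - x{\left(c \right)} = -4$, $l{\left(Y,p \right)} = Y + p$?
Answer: $\frac{3}{29} \approx 0.10345$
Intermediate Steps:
$x{\left(c \right)} = 6$ ($x{\left(c \right)} = 2 - -4 = 2 + 4 = 6$)
$W{\left(94,\frac{1}{-7 + 65} \right)} x{\left(l{\left(4,-3 \right)} \right)} = \frac{1}{-7 + 65} \cdot 6 = \frac{1}{58} \cdot 6 = \frac{3}{29}$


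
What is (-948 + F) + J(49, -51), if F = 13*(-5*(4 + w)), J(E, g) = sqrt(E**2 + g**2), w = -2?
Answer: -1078 + sqrt(5002) ≈ -1007.3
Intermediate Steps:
F = -130 (F = 13*(-5*(4 - 2)) = 13*(-5*2) = 13*(-10) = -130)
(-948 + F) + J(49, -51) = (-948 - 130) + sqrt(49**2 + (-51)**2) = -1078 + sqrt(2401 + 2601) = -1078 + sqrt(5002)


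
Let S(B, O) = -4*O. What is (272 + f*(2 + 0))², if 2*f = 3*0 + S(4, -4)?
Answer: 82944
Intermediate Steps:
f = 8 (f = (3*0 - 4*(-4))/2 = (0 + 16)/2 = (½)*16 = 8)
(272 + f*(2 + 0))² = (272 + 8*(2 + 0))² = (272 + 8*2)² = (272 + 16)² = 288² = 82944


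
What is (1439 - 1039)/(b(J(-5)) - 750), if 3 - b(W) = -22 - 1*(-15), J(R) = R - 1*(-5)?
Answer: -20/37 ≈ -0.54054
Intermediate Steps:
J(R) = 5 + R (J(R) = R + 5 = 5 + R)
b(W) = 10 (b(W) = 3 - (-22 - 1*(-15)) = 3 - (-22 + 15) = 3 - 1*(-7) = 3 + 7 = 10)
(1439 - 1039)/(b(J(-5)) - 750) = (1439 - 1039)/(10 - 750) = 400/(-740) = 400*(-1/740) = -20/37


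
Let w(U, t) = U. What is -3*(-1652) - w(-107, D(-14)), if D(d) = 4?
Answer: 5063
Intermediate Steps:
-3*(-1652) - w(-107, D(-14)) = -3*(-1652) - 1*(-107) = 4956 + 107 = 5063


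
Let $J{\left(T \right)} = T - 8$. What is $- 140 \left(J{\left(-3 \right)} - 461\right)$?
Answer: $66080$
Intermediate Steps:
$J{\left(T \right)} = -8 + T$ ($J{\left(T \right)} = T - 8 = -8 + T$)
$- 140 \left(J{\left(-3 \right)} - 461\right) = - 140 \left(\left(-8 - 3\right) - 461\right) = - 140 \left(-11 - 461\right) = \left(-140\right) \left(-472\right) = 66080$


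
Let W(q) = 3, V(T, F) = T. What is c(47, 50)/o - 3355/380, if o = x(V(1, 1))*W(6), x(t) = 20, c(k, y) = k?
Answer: -2293/285 ≈ -8.0456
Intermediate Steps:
o = 60 (o = 20*3 = 60)
c(47, 50)/o - 3355/380 = 47/60 - 3355/380 = 47*(1/60) - 3355*1/380 = 47/60 - 671/76 = -2293/285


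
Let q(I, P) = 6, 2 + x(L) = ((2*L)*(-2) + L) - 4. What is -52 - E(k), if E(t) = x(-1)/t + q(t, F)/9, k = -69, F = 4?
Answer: -3637/69 ≈ -52.710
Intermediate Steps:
x(L) = -6 - 3*L (x(L) = -2 + (((2*L)*(-2) + L) - 4) = -2 + ((-4*L + L) - 4) = -2 + (-3*L - 4) = -2 + (-4 - 3*L) = -6 - 3*L)
E(t) = ⅔ - 3/t (E(t) = (-6 - 3*(-1))/t + 6/9 = (-6 + 3)/t + 6*(⅑) = -3/t + ⅔ = ⅔ - 3/t)
-52 - E(k) = -52 - (⅔ - 3/(-69)) = -52 - (⅔ - 3*(-1/69)) = -52 - (⅔ + 1/23) = -52 - 1*49/69 = -52 - 49/69 = -3637/69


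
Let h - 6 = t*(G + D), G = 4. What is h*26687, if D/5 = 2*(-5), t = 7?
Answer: -8433092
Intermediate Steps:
D = -50 (D = 5*(2*(-5)) = 5*(-10) = -50)
h = -316 (h = 6 + 7*(4 - 50) = 6 + 7*(-46) = 6 - 322 = -316)
h*26687 = -316*26687 = -8433092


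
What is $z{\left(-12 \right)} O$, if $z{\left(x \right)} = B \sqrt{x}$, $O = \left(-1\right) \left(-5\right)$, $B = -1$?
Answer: $- 10 i \sqrt{3} \approx - 17.32 i$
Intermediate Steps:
$O = 5$
$z{\left(x \right)} = - \sqrt{x}$
$z{\left(-12 \right)} O = - \sqrt{-12} \cdot 5 = - 2 i \sqrt{3} \cdot 5 = - 10 i \sqrt{3}$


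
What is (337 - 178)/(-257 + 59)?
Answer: -53/66 ≈ -0.80303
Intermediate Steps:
(337 - 178)/(-257 + 59) = 159/(-198) = 159*(-1/198) = -53/66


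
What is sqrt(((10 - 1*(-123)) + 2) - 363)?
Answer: 2*I*sqrt(57) ≈ 15.1*I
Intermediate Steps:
sqrt(((10 - 1*(-123)) + 2) - 363) = sqrt(((10 + 123) + 2) - 363) = sqrt((133 + 2) - 363) = sqrt(135 - 363) = sqrt(-228) = 2*I*sqrt(57)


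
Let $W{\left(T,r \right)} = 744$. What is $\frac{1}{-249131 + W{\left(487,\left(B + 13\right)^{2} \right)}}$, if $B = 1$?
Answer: $- \frac{1}{248387} \approx -4.026 \cdot 10^{-6}$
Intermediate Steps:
$\frac{1}{-249131 + W{\left(487,\left(B + 13\right)^{2} \right)}} = \frac{1}{-249131 + 744} = \frac{1}{-248387} = - \frac{1}{248387}$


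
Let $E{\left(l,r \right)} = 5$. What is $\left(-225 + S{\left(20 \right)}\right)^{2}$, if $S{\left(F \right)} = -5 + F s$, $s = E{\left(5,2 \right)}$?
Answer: $16900$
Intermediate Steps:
$s = 5$
$S{\left(F \right)} = -5 + 5 F$ ($S{\left(F \right)} = -5 + F 5 = -5 + 5 F$)
$\left(-225 + S{\left(20 \right)}\right)^{2} = \left(-225 + \left(-5 + 5 \cdot 20\right)\right)^{2} = \left(-225 + \left(-5 + 100\right)\right)^{2} = \left(-225 + 95\right)^{2} = \left(-130\right)^{2} = 16900$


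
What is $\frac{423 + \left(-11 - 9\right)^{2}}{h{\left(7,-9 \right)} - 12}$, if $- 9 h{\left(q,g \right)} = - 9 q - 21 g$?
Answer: $- \frac{823}{26} \approx -31.654$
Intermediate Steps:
$h{\left(q,g \right)} = q + \frac{7 g}{3}$ ($h{\left(q,g \right)} = - \frac{- 9 q - 21 g}{9} = - \frac{- 21 g - 9 q}{9} = q + \frac{7 g}{3}$)
$\frac{423 + \left(-11 - 9\right)^{2}}{h{\left(7,-9 \right)} - 12} = \frac{423 + \left(-11 - 9\right)^{2}}{\left(7 + \frac{7}{3} \left(-9\right)\right) - 12} = \frac{423 + \left(-20\right)^{2}}{\left(7 - 21\right) - 12} = \frac{423 + 400}{-14 - 12} = \frac{823}{-26} = 823 \left(- \frac{1}{26}\right) = - \frac{823}{26}$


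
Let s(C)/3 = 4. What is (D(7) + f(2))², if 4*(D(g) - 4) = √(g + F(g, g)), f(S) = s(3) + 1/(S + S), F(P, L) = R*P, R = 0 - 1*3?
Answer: (65 + I*√14)²/16 ≈ 263.19 + 30.401*I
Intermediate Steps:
R = -3 (R = 0 - 3 = -3)
s(C) = 12 (s(C) = 3*4 = 12)
F(P, L) = -3*P
f(S) = 12 + 1/(2*S) (f(S) = 12 + 1/(S + S) = 12 + 1/(2*S))
D(g) = 4 + √2*√(-g)/4 (D(g) = 4 + √(g - 3*g)/4 = 4 + √(-2*g)/4 = 4 + (√2*√(-g))/4 = 4 + √2*√(-g)/4)
(D(7) + f(2))² = ((4 + √2*√(-1*7)/4) + (12 + (½)/2))² = ((4 + √2*√(-7)/4) + (12 + (½)*(½)))² = ((4 + √2*(I*√7)/4) + (12 + ¼))² = ((4 + I*√14/4) + 49/4)² = (65/4 + I*√14/4)²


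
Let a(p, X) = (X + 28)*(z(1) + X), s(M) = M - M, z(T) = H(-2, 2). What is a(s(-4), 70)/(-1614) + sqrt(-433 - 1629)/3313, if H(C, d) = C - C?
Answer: -3430/807 + I*sqrt(2062)/3313 ≈ -4.2503 + 0.013706*I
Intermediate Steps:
H(C, d) = 0
z(T) = 0
s(M) = 0
a(p, X) = X*(28 + X) (a(p, X) = (X + 28)*(0 + X) = (28 + X)*X = X*(28 + X))
a(s(-4), 70)/(-1614) + sqrt(-433 - 1629)/3313 = (70*(28 + 70))/(-1614) + sqrt(-433 - 1629)/3313 = (70*98)*(-1/1614) + sqrt(-2062)*(1/3313) = 6860*(-1/1614) + (I*sqrt(2062))*(1/3313) = -3430/807 + I*sqrt(2062)/3313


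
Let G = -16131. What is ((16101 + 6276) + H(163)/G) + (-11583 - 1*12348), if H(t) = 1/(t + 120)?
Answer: -7094123443/4565073 ≈ -1554.0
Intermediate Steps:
H(t) = 1/(120 + t)
((16101 + 6276) + H(163)/G) + (-11583 - 1*12348) = ((16101 + 6276) + 1/((120 + 163)*(-16131))) + (-11583 - 1*12348) = (22377 - 1/16131/283) + (-11583 - 12348) = (22377 + (1/283)*(-1/16131)) - 23931 = (22377 - 1/4565073) - 23931 = 102152638520/4565073 - 23931 = -7094123443/4565073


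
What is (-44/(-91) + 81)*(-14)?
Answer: -14830/13 ≈ -1140.8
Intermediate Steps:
(-44/(-91) + 81)*(-14) = (-44*(-1/91) + 81)*(-14) = (44/91 + 81)*(-14) = (7415/91)*(-14) = -14830/13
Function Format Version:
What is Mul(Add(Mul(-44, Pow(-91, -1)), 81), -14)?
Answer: Rational(-14830, 13) ≈ -1140.8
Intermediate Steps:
Mul(Add(Mul(-44, Pow(-91, -1)), 81), -14) = Mul(Add(Mul(-44, Rational(-1, 91)), 81), -14) = Mul(Add(Rational(44, 91), 81), -14) = Mul(Rational(7415, 91), -14) = Rational(-14830, 13)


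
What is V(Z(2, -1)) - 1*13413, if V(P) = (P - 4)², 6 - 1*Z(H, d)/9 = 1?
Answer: -11732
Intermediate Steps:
Z(H, d) = 45 (Z(H, d) = 54 - 9*1 = 54 - 9 = 45)
V(P) = (-4 + P)²
V(Z(2, -1)) - 1*13413 = (-4 + 45)² - 1*13413 = 41² - 13413 = 1681 - 13413 = -11732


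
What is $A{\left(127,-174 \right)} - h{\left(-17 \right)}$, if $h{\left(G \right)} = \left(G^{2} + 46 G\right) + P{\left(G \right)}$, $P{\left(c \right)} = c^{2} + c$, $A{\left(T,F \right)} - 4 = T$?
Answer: $352$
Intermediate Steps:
$A{\left(T,F \right)} = 4 + T$
$P{\left(c \right)} = c + c^{2}$
$h{\left(G \right)} = G^{2} + 46 G + G \left(1 + G\right)$ ($h{\left(G \right)} = \left(G^{2} + 46 G\right) + G \left(1 + G\right) = G^{2} + 46 G + G \left(1 + G\right)$)
$A{\left(127,-174 \right)} - h{\left(-17 \right)} = \left(4 + 127\right) - - 17 \left(47 + 2 \left(-17\right)\right) = 131 - - 17 \left(47 - 34\right) = 131 - \left(-17\right) 13 = 131 - -221 = 131 + 221 = 352$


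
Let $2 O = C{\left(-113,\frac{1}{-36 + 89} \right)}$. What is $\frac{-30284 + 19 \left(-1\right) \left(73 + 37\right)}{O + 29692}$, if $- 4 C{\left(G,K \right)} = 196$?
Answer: $- \frac{64748}{59335} \approx -1.0912$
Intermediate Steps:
$C{\left(G,K \right)} = -49$ ($C{\left(G,K \right)} = \left(- \frac{1}{4}\right) 196 = -49$)
$O = - \frac{49}{2}$ ($O = \frac{1}{2} \left(-49\right) = - \frac{49}{2} \approx -24.5$)
$\frac{-30284 + 19 \left(-1\right) \left(73 + 37\right)}{O + 29692} = \frac{-30284 + 19 \left(-1\right) \left(73 + 37\right)}{- \frac{49}{2} + 29692} = \frac{-30284 - 2090}{\frac{59335}{2}} = \left(-30284 - 2090\right) \frac{2}{59335} = \left(-32374\right) \frac{2}{59335} = - \frac{64748}{59335}$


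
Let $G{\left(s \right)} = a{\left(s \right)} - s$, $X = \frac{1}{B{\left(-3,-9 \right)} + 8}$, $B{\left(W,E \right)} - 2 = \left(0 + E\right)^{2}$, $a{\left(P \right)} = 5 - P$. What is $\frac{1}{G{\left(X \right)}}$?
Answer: $\frac{91}{453} \approx 0.20088$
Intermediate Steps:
$B{\left(W,E \right)} = 2 + E^{2}$ ($B{\left(W,E \right)} = 2 + \left(0 + E\right)^{2} = 2 + E^{2}$)
$X = \frac{1}{91}$ ($X = \frac{1}{\left(2 + \left(-9\right)^{2}\right) + 8} = \frac{1}{\left(2 + 81\right) + 8} = \frac{1}{83 + 8} = \frac{1}{91} \approx 0.010989$)
$G{\left(s \right)} = 5 - 2 s$ ($G{\left(s \right)} = \left(5 - s\right) - s = 5 - 2 s$)
$\frac{1}{G{\left(X \right)}} = \frac{1}{5 - \frac{2}{91}} = \frac{1}{\frac{453}{91}} = \frac{91}{453}$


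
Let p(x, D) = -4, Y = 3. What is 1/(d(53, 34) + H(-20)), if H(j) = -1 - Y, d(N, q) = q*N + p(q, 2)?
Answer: 1/1794 ≈ 0.00055741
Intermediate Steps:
d(N, q) = -4 + N*q (d(N, q) = q*N - 4 = N*q - 4 = -4 + N*q)
H(j) = -4 (H(j) = -1 - 1*3 = -1 - 3 = -4)
1/(d(53, 34) + H(-20)) = 1/((-4 + 53*34) - 4) = 1/((-4 + 1802) - 4) = 1/(1798 - 4) = 1/1794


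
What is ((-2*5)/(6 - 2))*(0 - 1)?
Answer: 5/2 ≈ 2.5000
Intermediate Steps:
((-2*5)/(6 - 2))*(0 - 1) = -10/4*(-1) = -10*¼*(-1) = -5/2*(-1) = 5/2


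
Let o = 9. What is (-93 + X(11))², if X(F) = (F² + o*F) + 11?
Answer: 19044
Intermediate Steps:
X(F) = 11 + F² + 9*F (X(F) = (F² + 9*F) + 11 = 11 + F² + 9*F)
(-93 + X(11))² = (-93 + (11 + 11² + 9*11))² = (-93 + (11 + 121 + 99))² = (-93 + 231)² = 138² = 19044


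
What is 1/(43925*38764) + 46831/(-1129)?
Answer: -79739551128571/1922358122300 ≈ -41.480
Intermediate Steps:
1/(43925*38764) + 46831/(-1129) = (1/43925)*(1/38764) + 46831*(-1/1129) = 1/1702708700 - 46831/1129 = -79739551128571/1922358122300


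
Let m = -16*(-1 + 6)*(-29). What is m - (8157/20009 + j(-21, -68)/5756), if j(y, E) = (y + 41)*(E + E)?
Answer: 66801514517/28792951 ≈ 2320.1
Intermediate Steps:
j(y, E) = 2*E*(41 + y) (j(y, E) = (41 + y)*(2*E) = 2*E*(41 + y))
m = 2320 (m = -16*5*(-29) = -80*(-29) = 2320)
m - (8157/20009 + j(-21, -68)/5756) = 2320 - (8157/20009 + (2*(-68)*(41 - 21))/5756) = 2320 - (8157*(1/20009) + (2*(-68)*20)*(1/5756)) = 2320 - (8157/20009 - 2720*1/5756) = 2320 - (8157/20009 - 680/1439) = 2320 - 1*(-1868197/28792951) = 2320 + 1868197/28792951 = 66801514517/28792951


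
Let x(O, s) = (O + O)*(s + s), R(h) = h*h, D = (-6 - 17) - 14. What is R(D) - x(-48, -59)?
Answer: -9959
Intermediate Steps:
D = -37 (D = -23 - 14 = -37)
R(h) = h²
x(O, s) = 4*O*s (x(O, s) = (2*O)*(2*s) = 4*O*s)
R(D) - x(-48, -59) = (-37)² - 4*(-48)*(-59) = 1369 - 1*11328 = 1369 - 11328 = -9959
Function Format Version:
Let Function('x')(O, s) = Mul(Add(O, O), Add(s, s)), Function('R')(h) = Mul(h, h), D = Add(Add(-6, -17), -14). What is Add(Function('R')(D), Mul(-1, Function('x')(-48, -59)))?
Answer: -9959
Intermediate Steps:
D = -37 (D = Add(-23, -14) = -37)
Function('R')(h) = Pow(h, 2)
Function('x')(O, s) = Mul(4, O, s) (Function('x')(O, s) = Mul(Mul(2, O), Mul(2, s)) = Mul(4, O, s))
Add(Function('R')(D), Mul(-1, Function('x')(-48, -59))) = Add(Pow(-37, 2), Mul(-1, Mul(4, -48, -59))) = Add(1369, Mul(-1, 11328)) = Add(1369, -11328) = -9959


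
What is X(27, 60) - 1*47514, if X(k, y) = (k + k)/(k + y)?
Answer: -1377888/29 ≈ -47513.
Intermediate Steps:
X(k, y) = 2*k/(k + y) (X(k, y) = (2*k)/(k + y) = 2*k/(k + y))
X(27, 60) - 1*47514 = 2*27/(27 + 60) - 1*47514 = 2*27/87 - 47514 = 2*27*(1/87) - 47514 = 18/29 - 47514 = -1377888/29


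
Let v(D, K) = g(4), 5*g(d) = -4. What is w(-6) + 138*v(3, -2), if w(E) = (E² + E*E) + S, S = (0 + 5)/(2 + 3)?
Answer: -187/5 ≈ -37.400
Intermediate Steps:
g(d) = -⅘ (g(d) = (⅕)*(-4) = -⅘)
v(D, K) = -⅘
S = 1 (S = 5/5 = 5*(⅕) = 1)
w(E) = 1 + 2*E² (w(E) = (E² + E*E) + 1 = (E² + E²) + 1 = 2*E² + 1 = 1 + 2*E²)
w(-6) + 138*v(3, -2) = (1 + 2*(-6)²) + 138*(-⅘) = (1 + 2*36) - 552/5 = (1 + 72) - 552/5 = 73 - 552/5 = -187/5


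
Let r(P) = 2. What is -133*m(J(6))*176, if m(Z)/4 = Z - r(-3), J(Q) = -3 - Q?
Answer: 1029952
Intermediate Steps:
m(Z) = -8 + 4*Z (m(Z) = 4*(Z - 1*2) = 4*(Z - 2) = 4*(-2 + Z) = -8 + 4*Z)
-133*m(J(6))*176 = -133*(-8 + 4*(-3 - 1*6))*176 = -133*(-8 + 4*(-3 - 6))*176 = -133*(-8 + 4*(-9))*176 = -133*(-8 - 36)*176 = -133*(-44)*176 = 5852*176 = 1029952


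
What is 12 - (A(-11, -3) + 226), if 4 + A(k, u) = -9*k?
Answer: -309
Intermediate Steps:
A(k, u) = -4 - 9*k
12 - (A(-11, -3) + 226) = 12 - ((-4 - 9*(-11)) + 226) = 12 - ((-4 + 99) + 226) = 12 - (95 + 226) = 12 - 1*321 = 12 - 321 = -309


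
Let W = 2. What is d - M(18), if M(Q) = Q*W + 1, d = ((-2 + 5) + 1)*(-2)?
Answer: -45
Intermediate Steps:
d = -8 (d = (3 + 1)*(-2) = 4*(-2) = -8)
M(Q) = 1 + 2*Q (M(Q) = Q*2 + 1 = 2*Q + 1 = 1 + 2*Q)
d - M(18) = -8 - (1 + 2*18) = -8 - (1 + 36) = -8 - 1*37 = -8 - 37 = -45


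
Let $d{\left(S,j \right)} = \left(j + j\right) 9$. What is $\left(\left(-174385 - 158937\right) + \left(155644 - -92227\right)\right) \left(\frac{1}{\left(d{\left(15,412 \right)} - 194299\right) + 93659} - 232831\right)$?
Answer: $\frac{1854751309477395}{93224} \approx 1.9896 \cdot 10^{10}$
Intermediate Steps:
$d{\left(S,j \right)} = 18 j$ ($d{\left(S,j \right)} = 2 j 9 = 18 j$)
$\left(\left(-174385 - 158937\right) + \left(155644 - -92227\right)\right) \left(\frac{1}{\left(d{\left(15,412 \right)} - 194299\right) + 93659} - 232831\right) = \left(\left(-174385 - 158937\right) + \left(155644 - -92227\right)\right) \left(\frac{1}{\left(18 \cdot 412 - 194299\right) + 93659} - 232831\right) = \left(-333322 + \left(155644 + 92227\right)\right) \left(\frac{1}{\left(7416 - 194299\right) + 93659} - 232831\right) = \left(-333322 + 247871\right) \left(\frac{1}{-186883 + 93659} - 232831\right) = - 85451 \left(\frac{1}{-93224} - 232831\right) = - 85451 \left(- \frac{1}{93224} - 232831\right) = \left(-85451\right) \left(- \frac{21705437145}{93224}\right) = \frac{1854751309477395}{93224}$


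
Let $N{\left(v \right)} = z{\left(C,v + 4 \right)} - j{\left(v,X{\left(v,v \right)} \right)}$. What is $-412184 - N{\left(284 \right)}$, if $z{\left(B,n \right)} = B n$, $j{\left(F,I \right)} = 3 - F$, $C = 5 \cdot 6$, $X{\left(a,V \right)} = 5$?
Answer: $-421105$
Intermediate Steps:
$C = 30$
$N{\left(v \right)} = 117 + 31 v$ ($N{\left(v \right)} = 30 \left(v + 4\right) - \left(3 - v\right) = 30 \left(4 + v\right) + \left(-3 + v\right) = \left(120 + 30 v\right) + \left(-3 + v\right) = 117 + 31 v$)
$-412184 - N{\left(284 \right)} = -412184 - \left(117 + 31 \cdot 284\right) = -412184 - \left(117 + 8804\right) = -412184 - 8921 = -421105$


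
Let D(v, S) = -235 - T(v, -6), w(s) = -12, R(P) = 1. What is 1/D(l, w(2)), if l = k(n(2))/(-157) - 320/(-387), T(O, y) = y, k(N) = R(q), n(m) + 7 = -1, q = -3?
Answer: -1/229 ≈ -0.0043668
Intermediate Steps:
n(m) = -8 (n(m) = -7 - 1 = -8)
k(N) = 1
l = 49853/60759 (l = 1/(-157) - 320/(-387) = 1*(-1/157) - 320*(-1/387) = -1/157 + 320/387 = 49853/60759 ≈ 0.82050)
D(v, S) = -229 (D(v, S) = -235 - 1*(-6) = -235 + 6 = -229)
1/D(l, w(2)) = 1/(-229) = -1/229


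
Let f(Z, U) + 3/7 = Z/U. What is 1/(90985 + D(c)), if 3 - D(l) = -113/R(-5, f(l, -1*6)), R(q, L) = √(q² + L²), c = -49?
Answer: 30139775/2742357797867 - 105*√5989/5484715595734 ≈ 1.0989e-5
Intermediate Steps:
f(Z, U) = -3/7 + Z/U
R(q, L) = √(L² + q²)
D(l) = 3 + 113/√(25 + (-3/7 - l/6)²) (D(l) = 3 - (-113)/(√((-3/7 + l/((-1*6)))² + (-5)²)) = 3 - (-113)/(√((-3/7 + l/(-6))² + 25)) = 3 - (-113)/(√((-3/7 + l*(-⅙))² + 25)) = 3 - (-113)/(√((-3/7 - l/6)² + 25)) = 3 - (-113)/(√(25 + (-3/7 - l/6)²)) = 3 - (-113)/√(25 + (-3/7 - l/6)²) = 3 + 113/√(25 + (-3/7 - l/6)²))
1/(90985 + D(c)) = 1/(90985 + (3 + 4746/√(44100 + (-18 - 7*(-49))²))) = 1/(90985 + (3 + 4746/√(44100 + (-18 + 343)²))) = 1/(90985 + (3 + 4746/√(44100 + 325²))) = 1/(90985 + (3 + 4746/√(44100 + 105625))) = 1/(90985 + (3 + 4746/√149725)) = 1/(90985 + (3 + 4746*(√5989/29945))) = 1/(90985 + (3 + 42*√5989/265)) = 1/(90988 + 42*√5989/265)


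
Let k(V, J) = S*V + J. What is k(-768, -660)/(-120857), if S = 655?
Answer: 503700/120857 ≈ 4.1677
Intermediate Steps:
k(V, J) = J + 655*V (k(V, J) = 655*V + J = J + 655*V)
k(-768, -660)/(-120857) = (-660 + 655*(-768))/(-120857) = (-660 - 503040)*(-1/120857) = -503700*(-1/120857) = 503700/120857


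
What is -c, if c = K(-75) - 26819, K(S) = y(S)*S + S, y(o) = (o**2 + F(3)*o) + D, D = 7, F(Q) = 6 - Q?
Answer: 432419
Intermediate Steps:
y(o) = 7 + o**2 + 3*o (y(o) = (o**2 + (6 - 1*3)*o) + 7 = (o**2 + (6 - 3)*o) + 7 = (o**2 + 3*o) + 7 = 7 + o**2 + 3*o)
K(S) = S + S*(7 + S**2 + 3*S) (K(S) = (7 + S**2 + 3*S)*S + S = S*(7 + S**2 + 3*S) + S = S + S*(7 + S**2 + 3*S))
c = -432419 (c = -75*(8 + (-75)**2 + 3*(-75)) - 26819 = -75*(8 + 5625 - 225) - 26819 = -75*5408 - 26819 = -405600 - 26819 = -432419)
-c = -1*(-432419) = 432419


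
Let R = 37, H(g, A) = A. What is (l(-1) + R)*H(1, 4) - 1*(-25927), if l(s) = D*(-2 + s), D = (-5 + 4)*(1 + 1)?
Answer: 26099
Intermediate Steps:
D = -2 (D = -1*2 = -2)
l(s) = 4 - 2*s (l(s) = -2*(-2 + s) = 4 - 2*s)
(l(-1) + R)*H(1, 4) - 1*(-25927) = ((4 - 2*(-1)) + 37)*4 - 1*(-25927) = ((4 + 2) + 37)*4 + 25927 = (6 + 37)*4 + 25927 = 43*4 + 25927 = 172 + 25927 = 26099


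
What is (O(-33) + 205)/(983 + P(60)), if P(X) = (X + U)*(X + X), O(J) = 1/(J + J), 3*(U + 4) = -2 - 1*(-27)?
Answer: 13529/574398 ≈ 0.023553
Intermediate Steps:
U = 13/3 (U = -4 + (-2 - 1*(-27))/3 = -4 + (-2 + 27)/3 = -4 + (⅓)*25 = -4 + 25/3 = 13/3 ≈ 4.3333)
O(J) = 1/(2*J)
P(X) = 2*X*(13/3 + X) (P(X) = (X + 13/3)*(X + X) = (13/3 + X)*(2*X) = 2*X*(13/3 + X))
(O(-33) + 205)/(983 + P(60)) = ((½)/(-33) + 205)/(983 + (⅔)*60*(13 + 3*60)) = ((½)*(-1/33) + 205)/(983 + (⅔)*60*(13 + 180)) = (-1/66 + 205)/(983 + (⅔)*60*193) = 13529/(66*(983 + 7720)) = (13529/66)/8703 = (13529/66)*(1/8703) = 13529/574398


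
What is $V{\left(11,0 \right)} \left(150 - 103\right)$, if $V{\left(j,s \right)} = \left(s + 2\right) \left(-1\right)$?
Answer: $-94$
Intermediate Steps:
$V{\left(j,s \right)} = -2 - s$ ($V{\left(j,s \right)} = \left(2 + s\right) \left(-1\right) = -2 - s$)
$V{\left(11,0 \right)} \left(150 - 103\right) = \left(-2 - 0\right) \left(150 - 103\right) = \left(-2 + 0\right) 47 = \left(-2\right) 47 = -94$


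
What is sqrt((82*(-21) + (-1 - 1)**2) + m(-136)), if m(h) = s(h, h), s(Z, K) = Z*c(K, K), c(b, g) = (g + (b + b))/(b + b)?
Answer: 31*I*sqrt(2) ≈ 43.841*I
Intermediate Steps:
c(b, g) = (g + 2*b)/(2*b) (c(b, g) = (g + 2*b)/((2*b)) = (g + 2*b)*(1/(2*b)) = (g + 2*b)/(2*b))
s(Z, K) = 3*Z/2 (s(Z, K) = Z*((K + K/2)/K) = Z*((3*K/2)/K) = Z*(3/2) = 3*Z/2)
m(h) = 3*h/2
sqrt((82*(-21) + (-1 - 1)**2) + m(-136)) = sqrt((82*(-21) + (-1 - 1)**2) + (3/2)*(-136)) = sqrt((-1722 + (-2)**2) - 204) = sqrt((-1722 + 4) - 204) = sqrt(-1718 - 204) = sqrt(-1922) = 31*I*sqrt(2)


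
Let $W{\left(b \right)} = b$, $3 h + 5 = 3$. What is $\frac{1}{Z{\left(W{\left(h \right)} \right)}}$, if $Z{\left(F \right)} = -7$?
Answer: $- \frac{1}{7} \approx -0.14286$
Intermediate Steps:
$h = - \frac{2}{3}$ ($h = - \frac{5}{3} + \frac{1}{3} \cdot 3 = - \frac{5}{3} + 1 = - \frac{2}{3} \approx -0.66667$)
$\frac{1}{Z{\left(W{\left(h \right)} \right)}} = \frac{1}{-7} = - \frac{1}{7}$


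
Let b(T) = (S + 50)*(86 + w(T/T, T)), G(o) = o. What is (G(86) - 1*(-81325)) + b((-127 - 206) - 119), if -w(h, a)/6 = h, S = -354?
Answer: 57091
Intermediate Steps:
w(h, a) = -6*h
b(T) = -24320 (b(T) = (-354 + 50)*(86 - 6*T/T) = -304*(86 - 6*1) = -304*(86 - 6) = -304*80 = -24320)
(G(86) - 1*(-81325)) + b((-127 - 206) - 119) = (86 - 1*(-81325)) - 24320 = (86 + 81325) - 24320 = 81411 - 24320 = 57091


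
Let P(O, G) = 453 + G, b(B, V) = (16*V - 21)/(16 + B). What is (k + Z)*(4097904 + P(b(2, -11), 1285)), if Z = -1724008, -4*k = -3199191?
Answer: -7577862315461/2 ≈ -3.7889e+12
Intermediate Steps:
k = 3199191/4 (k = -1/4*(-3199191) = 3199191/4 ≈ 7.9980e+5)
b(B, V) = (-21 + 16*V)/(16 + B)
(k + Z)*(4097904 + P(b(2, -11), 1285)) = (3199191/4 - 1724008)*(4097904 + (453 + 1285)) = -3696841*(4097904 + 1738)/4 = -3696841/4*4099642 = -7577862315461/2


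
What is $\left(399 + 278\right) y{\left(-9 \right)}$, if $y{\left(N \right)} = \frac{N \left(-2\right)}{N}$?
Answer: $-1354$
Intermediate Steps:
$y{\left(N \right)} = -2$ ($y{\left(N \right)} = \frac{\left(-2\right) N}{N} = -2$)
$\left(399 + 278\right) y{\left(-9 \right)} = \left(399 + 278\right) \left(-2\right) = 677 \left(-2\right) = -1354$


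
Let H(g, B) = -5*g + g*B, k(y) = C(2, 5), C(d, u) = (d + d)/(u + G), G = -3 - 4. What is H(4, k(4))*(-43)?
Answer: 1204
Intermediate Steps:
G = -7
C(d, u) = 2*d/(-7 + u) (C(d, u) = (d + d)/(u - 7) = (2*d)/(-7 + u) = 2*d/(-7 + u))
k(y) = -2 (k(y) = 2*2/(-7 + 5) = 2*2/(-2) = 2*2*(-½) = -2)
H(g, B) = -5*g + B*g
H(4, k(4))*(-43) = (4*(-5 - 2))*(-43) = (4*(-7))*(-43) = -28*(-43) = 1204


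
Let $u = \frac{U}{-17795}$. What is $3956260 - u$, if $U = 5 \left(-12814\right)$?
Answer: $\frac{14080316526}{3559} \approx 3.9563 \cdot 10^{6}$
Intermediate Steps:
$U = -64070$
$u = \frac{12814}{3559}$ ($u = - \frac{64070}{-17795} = \left(-64070\right) \left(- \frac{1}{17795}\right) = \frac{12814}{3559} \approx 3.6004$)
$3956260 - u = 3956260 - \frac{12814}{3559} = \frac{14080316526}{3559}$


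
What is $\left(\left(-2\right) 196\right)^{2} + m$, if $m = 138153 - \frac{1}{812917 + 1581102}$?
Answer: $\frac{698615442522}{2394019} \approx 2.9182 \cdot 10^{5}$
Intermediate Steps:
$m = \frac{330740906906}{2394019}$ ($m = 138153 - \frac{1}{2394019} = \frac{330740906906}{2394019} \approx 1.3815 \cdot 10^{5}$)
$\left(\left(-2\right) 196\right)^{2} + m = \left(\left(-2\right) 196\right)^{2} + \frac{330740906906}{2394019} = \left(-392\right)^{2} + \frac{330740906906}{2394019} = 153664 + \frac{330740906906}{2394019} = \frac{698615442522}{2394019}$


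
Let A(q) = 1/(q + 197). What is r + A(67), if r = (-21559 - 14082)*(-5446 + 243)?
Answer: 48956192473/264 ≈ 1.8544e+8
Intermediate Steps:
r = 185440123 (r = -35641*(-5203) = 185440123)
A(q) = 1/(197 + q)
r + A(67) = 185440123 + 1/(197 + 67) = 185440123 + 1/264 = 48956192473/264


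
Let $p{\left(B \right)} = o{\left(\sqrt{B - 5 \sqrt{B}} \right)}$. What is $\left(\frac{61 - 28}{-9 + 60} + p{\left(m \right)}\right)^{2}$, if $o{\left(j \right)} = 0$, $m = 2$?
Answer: $\frac{121}{289} \approx 0.41868$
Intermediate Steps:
$p{\left(B \right)} = 0$
$\left(\frac{61 - 28}{-9 + 60} + p{\left(m \right)}\right)^{2} = \left(\frac{61 - 28}{-9 + 60} + 0\right)^{2} = \left(\frac{33}{51} + 0\right)^{2} = \left(33 \cdot \frac{1}{51} + 0\right)^{2} = \left(\frac{11}{17} + 0\right)^{2} = \left(\frac{11}{17}\right)^{2} = \frac{121}{289}$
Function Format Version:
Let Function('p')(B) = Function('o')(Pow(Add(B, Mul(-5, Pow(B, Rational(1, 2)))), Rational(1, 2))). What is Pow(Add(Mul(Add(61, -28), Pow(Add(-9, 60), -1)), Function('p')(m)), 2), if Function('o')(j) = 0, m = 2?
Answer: Rational(121, 289) ≈ 0.41868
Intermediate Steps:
Function('p')(B) = 0
Pow(Add(Mul(Add(61, -28), Pow(Add(-9, 60), -1)), Function('p')(m)), 2) = Pow(Add(Mul(Add(61, -28), Pow(Add(-9, 60), -1)), 0), 2) = Pow(Add(Mul(33, Pow(51, -1)), 0), 2) = Pow(Add(Mul(33, Rational(1, 51)), 0), 2) = Pow(Add(Rational(11, 17), 0), 2) = Pow(Rational(11, 17), 2) = Rational(121, 289)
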